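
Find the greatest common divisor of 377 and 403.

377 = 13 × 29
403 = 13 × 31
gcd(377, 403) = 13.

13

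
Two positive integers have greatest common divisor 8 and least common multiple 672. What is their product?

5376

For any two positive integers, gcd × lcm = product = 8 × 672 = 5376.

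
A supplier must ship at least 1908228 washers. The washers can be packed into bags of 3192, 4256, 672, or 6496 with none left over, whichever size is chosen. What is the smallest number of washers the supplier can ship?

The number of washers must be a common multiple of 3192, 4256, 672, and 6496, so a multiple of their LCM.
3192 = 2^3 × 3 × 7 × 19
4256 = 2^5 × 7 × 19
672 = 2^5 × 3 × 7
6496 = 2^5 × 7 × 29
LCM(3192, 4256, 672, 6496) = 2^5 × 3 × 7 × 19 × 29 = 370272.
Smallest multiple of 370272 that is ≥ 1908228: ⌈1908228/370272⌉ × 370272 = 6 × 370272 = 2221632.

2221632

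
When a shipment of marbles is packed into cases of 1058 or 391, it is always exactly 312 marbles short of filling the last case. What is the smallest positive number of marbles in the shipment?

17674

Being 312 short of a full case of size k means N ≡ −312 (mod k), i.e. N + 312 is a multiple of each size.
1058 = 2 × 23^2
391 = 17 × 23
LCM(1058, 391) = 2 × 17 × 23^2 = 17986.
Smallest positive N is 17986 − 312 = 17674.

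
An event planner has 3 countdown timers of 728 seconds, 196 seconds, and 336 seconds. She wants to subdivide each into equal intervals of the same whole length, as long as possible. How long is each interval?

The interval must divide each timer length; the longest such is the gcd.
728 = 2^3 × 7 × 13
196 = 2^2 × 7^2
336 = 2^4 × 3 × 7
gcd(728, 196, 336) = 2^2 × 7 = 28.

28 seconds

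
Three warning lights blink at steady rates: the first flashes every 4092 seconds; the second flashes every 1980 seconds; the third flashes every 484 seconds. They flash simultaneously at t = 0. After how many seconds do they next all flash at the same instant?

They coincide at every common multiple of the periods; the first is the LCM.
4092 = 2^2 × 3 × 11 × 31
1980 = 2^2 × 3^2 × 5 × 11
484 = 2^2 × 11^2
LCM(4092, 1980, 484) = 2^2 × 3^2 × 5 × 11^2 × 31 = 675180.

675180 seconds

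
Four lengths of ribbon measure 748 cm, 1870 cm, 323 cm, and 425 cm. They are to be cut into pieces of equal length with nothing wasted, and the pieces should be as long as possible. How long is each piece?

Each piece length must divide every original length, so the longest possible is gcd(748, 1870, 323, 425).
748 = 2^2 × 11 × 17
1870 = 2 × 5 × 11 × 17
323 = 17 × 19
425 = 5^2 × 17
gcd(748, 1870, 323, 425) = 17.

17 cm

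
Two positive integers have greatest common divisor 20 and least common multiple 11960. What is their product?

For any two positive integers, gcd × lcm = product = 20 × 11960 = 239200.

239200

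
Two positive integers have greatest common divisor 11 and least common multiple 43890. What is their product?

For any two positive integers, gcd × lcm = product = 11 × 43890 = 482790.

482790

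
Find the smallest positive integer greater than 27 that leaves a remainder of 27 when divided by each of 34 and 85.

197

N − 27 must be a common multiple of 34 and 85.
34 = 2 × 17
85 = 5 × 17
LCM(34, 85) = 2 × 5 × 17 = 170.
Smallest N > 27 is LCM + 27 = 170 + 27 = 197.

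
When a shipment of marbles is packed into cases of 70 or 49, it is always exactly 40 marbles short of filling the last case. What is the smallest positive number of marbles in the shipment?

450

Being 40 short of a full case of size k means N ≡ −40 (mod k), i.e. N + 40 is a multiple of each size.
70 = 2 × 5 × 7
49 = 7^2
LCM(70, 49) = 2 × 5 × 7^2 = 490.
Smallest positive N is 490 − 40 = 450.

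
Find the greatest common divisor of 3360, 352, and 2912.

3360 = 2^5 × 3 × 5 × 7
352 = 2^5 × 11
2912 = 2^5 × 7 × 13
gcd(3360, 352, 2912) = 2^5 = 32.

32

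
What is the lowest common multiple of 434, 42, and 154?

434 = 2 × 7 × 31
42 = 2 × 3 × 7
154 = 2 × 7 × 11
LCM(434, 42, 154) = 2 × 3 × 7 × 11 × 31 = 14322.

14322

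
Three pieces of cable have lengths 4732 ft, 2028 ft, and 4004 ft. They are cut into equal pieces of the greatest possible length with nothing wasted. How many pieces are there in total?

207

Piece length = gcd(4732, 2028, 4004).
4732 = 2^2 × 7 × 13^2
2028 = 2^2 × 3 × 13^2
4004 = 2^2 × 7 × 11 × 13
gcd(4732, 2028, 4004) = 2^2 × 13 = 52.
Total pieces = 4732/52 + 2028/52 + 4004/52 = 91 + 39 + 77 = 207.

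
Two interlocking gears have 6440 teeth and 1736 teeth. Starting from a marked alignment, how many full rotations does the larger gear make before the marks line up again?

All finish a whole number of cycles simultaneously at t = LCM of the periods.
6440 = 2^3 × 5 × 7 × 23
1736 = 2^3 × 7 × 31
LCM(6440, 1736) = 2^3 × 5 × 7 × 23 × 31 = 199640.
Rotations for period 6440: 199640 / 6440 = 31.

31 rotations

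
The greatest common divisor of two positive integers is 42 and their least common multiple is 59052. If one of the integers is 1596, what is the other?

1554

For two integers, gcd × lcm = product, so the other is (42 × 59052) / 1596 = 2480184 / 1596 = 1554.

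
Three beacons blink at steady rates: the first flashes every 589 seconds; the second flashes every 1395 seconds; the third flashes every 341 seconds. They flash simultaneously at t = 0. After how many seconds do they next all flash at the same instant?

They coincide at every common multiple of the periods; the first is the LCM.
589 = 19 × 31
1395 = 3^2 × 5 × 31
341 = 11 × 31
LCM(589, 1395, 341) = 3^2 × 5 × 11 × 19 × 31 = 291555.

291555 seconds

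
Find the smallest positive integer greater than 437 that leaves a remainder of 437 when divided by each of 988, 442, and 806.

521113

N − 437 must be a common multiple of 988, 442, and 806.
988 = 2^2 × 13 × 19
442 = 2 × 13 × 17
806 = 2 × 13 × 31
LCM(988, 442, 806) = 2^2 × 13 × 17 × 19 × 31 = 520676.
Smallest N > 437 is LCM + 437 = 520676 + 437 = 521113.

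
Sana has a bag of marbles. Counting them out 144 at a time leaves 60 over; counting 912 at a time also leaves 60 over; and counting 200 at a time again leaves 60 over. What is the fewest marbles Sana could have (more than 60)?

68460

N − 60 must be a common multiple of 144, 912, and 200.
144 = 2^4 × 3^2
912 = 2^4 × 3 × 19
200 = 2^3 × 5^2
LCM(144, 912, 200) = 2^4 × 3^2 × 5^2 × 19 = 68400.
Smallest N > 60 is LCM + 60 = 68400 + 60 = 68460.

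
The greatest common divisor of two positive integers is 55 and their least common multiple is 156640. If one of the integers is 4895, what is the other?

1760

For two integers, gcd × lcm = product, so the other is (55 × 156640) / 4895 = 8615200 / 4895 = 1760.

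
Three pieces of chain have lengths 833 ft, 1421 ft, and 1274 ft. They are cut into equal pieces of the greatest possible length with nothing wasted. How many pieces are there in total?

Piece length = gcd(833, 1421, 1274).
833 = 7^2 × 17
1421 = 7^2 × 29
1274 = 2 × 7^2 × 13
gcd(833, 1421, 1274) = 7^2 = 49.
Total pieces = 833/49 + 1421/49 + 1274/49 = 17 + 29 + 26 = 72.

72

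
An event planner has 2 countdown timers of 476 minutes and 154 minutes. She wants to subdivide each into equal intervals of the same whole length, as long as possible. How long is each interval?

14 minutes

The interval must divide each timer length; the longest such is the gcd.
476 = 2^2 × 7 × 17
154 = 2 × 7 × 11
gcd(476, 154) = 2 × 7 = 14.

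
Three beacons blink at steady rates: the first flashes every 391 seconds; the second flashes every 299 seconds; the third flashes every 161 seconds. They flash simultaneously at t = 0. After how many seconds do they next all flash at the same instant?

35581 seconds

They coincide at every common multiple of the periods; the first is the LCM.
391 = 17 × 23
299 = 13 × 23
161 = 7 × 23
LCM(391, 299, 161) = 7 × 13 × 17 × 23 = 35581.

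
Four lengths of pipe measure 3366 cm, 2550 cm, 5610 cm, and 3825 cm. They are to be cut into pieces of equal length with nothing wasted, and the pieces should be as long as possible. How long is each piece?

51 cm

Each piece length must divide every original length, so the longest possible is gcd(3366, 2550, 5610, 3825).
3366 = 2 × 3^2 × 11 × 17
2550 = 2 × 3 × 5^2 × 17
5610 = 2 × 3 × 5 × 11 × 17
3825 = 3^2 × 5^2 × 17
gcd(3366, 2550, 5610, 3825) = 3 × 17 = 51.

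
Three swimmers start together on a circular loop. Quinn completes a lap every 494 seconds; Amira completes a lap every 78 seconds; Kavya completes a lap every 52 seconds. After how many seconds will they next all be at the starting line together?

We need the least common multiple of the intervals.
494 = 2 × 13 × 19
78 = 2 × 3 × 13
52 = 2^2 × 13
LCM(494, 78, 52) = 2^2 × 3 × 13 × 19 = 2964.

2964 seconds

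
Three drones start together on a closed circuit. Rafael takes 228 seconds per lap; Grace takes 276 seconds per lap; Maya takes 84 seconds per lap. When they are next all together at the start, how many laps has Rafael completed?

The first common completion time is the LCM of the periods.
228 = 2^2 × 3 × 19
276 = 2^2 × 3 × 23
84 = 2^2 × 3 × 7
LCM(228, 276, 84) = 2^2 × 3 × 7 × 19 × 23 = 36708.
Laps for period 228: 36708 / 228 = 161.

161 laps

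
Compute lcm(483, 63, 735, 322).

101430

483 = 3 × 7 × 23
63 = 3^2 × 7
735 = 3 × 5 × 7^2
322 = 2 × 7 × 23
LCM(483, 63, 735, 322) = 2 × 3^2 × 5 × 7^2 × 23 = 101430.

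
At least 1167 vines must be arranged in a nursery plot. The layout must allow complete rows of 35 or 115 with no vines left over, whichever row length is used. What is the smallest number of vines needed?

The number of vines must be a common multiple of 35 and 115, so a multiple of their LCM.
35 = 5 × 7
115 = 5 × 23
LCM(35, 115) = 5 × 7 × 23 = 805.
Smallest multiple of 805 that is ≥ 1167: ⌈1167/805⌉ × 805 = 2 × 805 = 1610.

1610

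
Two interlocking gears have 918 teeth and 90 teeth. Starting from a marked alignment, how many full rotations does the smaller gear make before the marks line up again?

51 rotations

All finish a whole number of cycles simultaneously at t = LCM of the periods.
918 = 2 × 3^3 × 17
90 = 2 × 3^2 × 5
LCM(918, 90) = 2 × 3^3 × 5 × 17 = 4590.
Rotations for period 90: 4590 / 90 = 51.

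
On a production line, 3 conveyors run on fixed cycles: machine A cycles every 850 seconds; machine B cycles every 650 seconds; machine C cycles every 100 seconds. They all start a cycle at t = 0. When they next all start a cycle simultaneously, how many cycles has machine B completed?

34 cycles

All finish a whole number of cycles simultaneously at t = LCM of the periods.
850 = 2 × 5^2 × 17
650 = 2 × 5^2 × 13
100 = 2^2 × 5^2
LCM(850, 650, 100) = 2^2 × 5^2 × 13 × 17 = 22100.
Cycles for period 650: 22100 / 650 = 34.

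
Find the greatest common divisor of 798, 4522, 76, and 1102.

38

798 = 2 × 3 × 7 × 19
4522 = 2 × 7 × 17 × 19
76 = 2^2 × 19
1102 = 2 × 19 × 29
gcd(798, 4522, 76, 1102) = 2 × 19 = 38.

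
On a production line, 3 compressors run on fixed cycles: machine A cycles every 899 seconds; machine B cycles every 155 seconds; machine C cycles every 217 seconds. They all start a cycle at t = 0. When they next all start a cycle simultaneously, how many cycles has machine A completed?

35 cycles

The first common completion time is the LCM of the periods.
899 = 29 × 31
155 = 5 × 31
217 = 7 × 31
LCM(899, 155, 217) = 5 × 7 × 29 × 31 = 31465.
Cycles for period 899: 31465 / 899 = 35.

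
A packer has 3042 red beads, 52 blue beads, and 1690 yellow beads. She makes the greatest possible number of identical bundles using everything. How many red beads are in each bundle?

Number of bundles = gcd(3042, 52, 1690).
3042 = 2 × 3^2 × 13^2
52 = 2^2 × 13
1690 = 2 × 5 × 13^2
gcd(3042, 52, 1690) = 2 × 13 = 26.
red beads per bundle = 3042 / 26 = 117.

117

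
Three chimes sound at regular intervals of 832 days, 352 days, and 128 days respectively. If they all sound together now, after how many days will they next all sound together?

We need the least common multiple of the intervals.
832 = 2^6 × 13
352 = 2^5 × 11
128 = 2^7
LCM(832, 352, 128) = 2^7 × 11 × 13 = 18304.

18304 days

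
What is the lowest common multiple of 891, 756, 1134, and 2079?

24948

891 = 3^4 × 11
756 = 2^2 × 3^3 × 7
1134 = 2 × 3^4 × 7
2079 = 3^3 × 7 × 11
LCM(891, 756, 1134, 2079) = 2^2 × 3^4 × 7 × 11 = 24948.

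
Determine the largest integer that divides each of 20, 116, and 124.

4

20 = 2^2 × 5
116 = 2^2 × 29
124 = 2^2 × 31
gcd(20, 116, 124) = 2^2 = 4.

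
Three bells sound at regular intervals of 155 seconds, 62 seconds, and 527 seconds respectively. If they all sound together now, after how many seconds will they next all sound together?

5270 seconds

They coincide at every common multiple of the periods; the first is the LCM.
155 = 5 × 31
62 = 2 × 31
527 = 17 × 31
LCM(155, 62, 527) = 2 × 5 × 17 × 31 = 5270.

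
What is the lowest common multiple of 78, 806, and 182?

16926

78 = 2 × 3 × 13
806 = 2 × 13 × 31
182 = 2 × 7 × 13
LCM(78, 806, 182) = 2 × 3 × 7 × 13 × 31 = 16926.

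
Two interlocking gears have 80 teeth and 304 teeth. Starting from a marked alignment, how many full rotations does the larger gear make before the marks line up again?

The first common completion time is the LCM of the periods.
80 = 2^4 × 5
304 = 2^4 × 19
LCM(80, 304) = 2^4 × 5 × 19 = 1520.
Rotations for period 304: 1520 / 304 = 5.

5 rotations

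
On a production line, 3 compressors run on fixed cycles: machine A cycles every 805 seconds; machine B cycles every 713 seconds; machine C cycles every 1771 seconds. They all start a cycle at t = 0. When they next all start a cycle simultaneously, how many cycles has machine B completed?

385 cycles

They are all back at their starting positions together after one LCM of the periods.
805 = 5 × 7 × 23
713 = 23 × 31
1771 = 7 × 11 × 23
LCM(805, 713, 1771) = 5 × 7 × 11 × 23 × 31 = 274505.
Cycles for period 713: 274505 / 713 = 385.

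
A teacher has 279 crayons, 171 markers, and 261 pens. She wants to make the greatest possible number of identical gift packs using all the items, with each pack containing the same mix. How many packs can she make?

The pack count must divide each quantity, so the greatest is gcd(279, 171, 261).
279 = 3^2 × 31
171 = 3^2 × 19
261 = 3^2 × 29
gcd(279, 171, 261) = 3^2 = 9.

9 packs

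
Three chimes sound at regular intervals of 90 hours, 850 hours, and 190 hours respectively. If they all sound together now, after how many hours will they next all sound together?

We need the least common multiple of the intervals.
90 = 2 × 3^2 × 5
850 = 2 × 5^2 × 17
190 = 2 × 5 × 19
LCM(90, 850, 190) = 2 × 3^2 × 5^2 × 17 × 19 = 145350.

145350 hours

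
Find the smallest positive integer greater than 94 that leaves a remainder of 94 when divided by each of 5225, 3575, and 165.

N − 94 must be a common multiple of 5225, 3575, and 165.
5225 = 5^2 × 11 × 19
3575 = 5^2 × 11 × 13
165 = 3 × 5 × 11
LCM(5225, 3575, 165) = 3 × 5^2 × 11 × 13 × 19 = 203775.
Smallest N > 94 is LCM + 94 = 203775 + 94 = 203869.

203869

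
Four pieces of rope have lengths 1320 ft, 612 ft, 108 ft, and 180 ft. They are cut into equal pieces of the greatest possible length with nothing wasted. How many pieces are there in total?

185

Piece length = gcd(1320, 612, 108, 180).
1320 = 2^3 × 3 × 5 × 11
612 = 2^2 × 3^2 × 17
108 = 2^2 × 3^3
180 = 2^2 × 3^2 × 5
gcd(1320, 612, 108, 180) = 2^2 × 3 = 12.
Total pieces = 1320/12 + 612/12 + 108/12 + 180/12 = 110 + 51 + 9 + 15 = 185.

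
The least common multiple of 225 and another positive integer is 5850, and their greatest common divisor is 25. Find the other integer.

650

gcd × lcm = product of the two integers, so the other integer is (25 × 5850) / 225 = 650.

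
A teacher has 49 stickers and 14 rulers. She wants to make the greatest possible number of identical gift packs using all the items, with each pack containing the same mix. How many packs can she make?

By the Euclidean algorithm:
49 = 3 × 14 + 7
14 = 2 × 7 + 0
gcd(49, 14) = 7.

7 packs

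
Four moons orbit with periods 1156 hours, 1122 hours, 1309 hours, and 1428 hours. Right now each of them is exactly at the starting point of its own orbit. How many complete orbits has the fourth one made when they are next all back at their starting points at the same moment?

187 orbits

All finish a whole number of cycles simultaneously at t = LCM of the periods.
1156 = 2^2 × 17^2
1122 = 2 × 3 × 11 × 17
1309 = 7 × 11 × 17
1428 = 2^2 × 3 × 7 × 17
LCM(1156, 1122, 1309, 1428) = 2^2 × 3 × 7 × 11 × 17^2 = 267036.
Orbits for period 1428: 267036 / 1428 = 187.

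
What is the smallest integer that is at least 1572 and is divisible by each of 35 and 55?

1925

The integer must be a common multiple of 35 and 55, so a multiple of their LCM.
35 = 5 × 7
55 = 5 × 11
LCM(35, 55) = 5 × 7 × 11 = 385.
Smallest multiple of 385 that is ≥ 1572: ⌈1572/385⌉ × 385 = 5 × 385 = 1925.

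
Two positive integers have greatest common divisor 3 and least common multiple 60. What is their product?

For any two positive integers, gcd × lcm = product = 3 × 60 = 180.

180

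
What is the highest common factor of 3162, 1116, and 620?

3162 = 2 × 3 × 17 × 31
1116 = 2^2 × 3^2 × 31
620 = 2^2 × 5 × 31
gcd(3162, 1116, 620) = 2 × 31 = 62.

62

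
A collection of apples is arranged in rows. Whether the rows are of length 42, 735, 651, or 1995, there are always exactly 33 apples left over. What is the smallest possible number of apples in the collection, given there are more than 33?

865863

N − 33 must be a common multiple of 42, 735, 651, and 1995.
42 = 2 × 3 × 7
735 = 3 × 5 × 7^2
651 = 3 × 7 × 31
1995 = 3 × 5 × 7 × 19
LCM(42, 735, 651, 1995) = 2 × 3 × 5 × 7^2 × 19 × 31 = 865830.
Smallest N > 33 is LCM + 33 = 865830 + 33 = 865863.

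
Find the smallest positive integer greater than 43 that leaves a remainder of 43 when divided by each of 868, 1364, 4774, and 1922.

296031

N − 43 must be a common multiple of 868, 1364, 4774, and 1922.
868 = 2^2 × 7 × 31
1364 = 2^2 × 11 × 31
4774 = 2 × 7 × 11 × 31
1922 = 2 × 31^2
LCM(868, 1364, 4774, 1922) = 2^2 × 7 × 11 × 31^2 = 295988.
Smallest N > 43 is LCM + 43 = 295988 + 43 = 296031.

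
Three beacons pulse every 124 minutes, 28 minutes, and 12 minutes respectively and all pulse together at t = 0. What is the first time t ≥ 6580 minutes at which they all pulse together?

7812 minutes

Joint pulses occur at multiples of LCM(124, 28, 12).
124 = 2^2 × 31
28 = 2^2 × 7
12 = 2^2 × 3
LCM(124, 28, 12) = 2^2 × 3 × 7 × 31 = 2604.
Smallest multiple of 2604 that is ≥ 6580: ⌈6580/2604⌉ × 2604 = 3 × 2604 = 7812.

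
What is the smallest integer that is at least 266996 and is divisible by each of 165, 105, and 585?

270270

The integer must be a common multiple of 165, 105, and 585, so a multiple of their LCM.
165 = 3 × 5 × 11
105 = 3 × 5 × 7
585 = 3^2 × 5 × 13
LCM(165, 105, 585) = 3^2 × 5 × 7 × 11 × 13 = 45045.
Smallest multiple of 45045 that is ≥ 266996: ⌈266996/45045⌉ × 45045 = 6 × 45045 = 270270.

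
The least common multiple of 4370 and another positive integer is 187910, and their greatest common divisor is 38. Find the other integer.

1634

gcd × lcm = product of the two integers, so the other integer is (38 × 187910) / 4370 = 1634.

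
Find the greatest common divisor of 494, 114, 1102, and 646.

494 = 2 × 13 × 19
114 = 2 × 3 × 19
1102 = 2 × 19 × 29
646 = 2 × 17 × 19
gcd(494, 114, 1102, 646) = 2 × 19 = 38.

38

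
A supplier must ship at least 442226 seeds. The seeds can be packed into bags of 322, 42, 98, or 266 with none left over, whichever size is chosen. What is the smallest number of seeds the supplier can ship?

513912

The number of seeds must be a common multiple of 322, 42, 98, and 266, so a multiple of their LCM.
322 = 2 × 7 × 23
42 = 2 × 3 × 7
98 = 2 × 7^2
266 = 2 × 7 × 19
LCM(322, 42, 98, 266) = 2 × 3 × 7^2 × 19 × 23 = 128478.
Smallest multiple of 128478 that is ≥ 442226: ⌈442226/128478⌉ × 128478 = 4 × 128478 = 513912.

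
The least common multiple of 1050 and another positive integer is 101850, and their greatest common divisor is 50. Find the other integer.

gcd × lcm = product of the two integers, so the other integer is (50 × 101850) / 1050 = 4850.

4850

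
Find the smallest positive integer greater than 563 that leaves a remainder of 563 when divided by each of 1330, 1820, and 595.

N − 563 must be a common multiple of 1330, 1820, and 595.
1330 = 2 × 5 × 7 × 19
1820 = 2^2 × 5 × 7 × 13
595 = 5 × 7 × 17
LCM(1330, 1820, 595) = 2^2 × 5 × 7 × 13 × 17 × 19 = 587860.
Smallest N > 563 is LCM + 563 = 587860 + 563 = 588423.

588423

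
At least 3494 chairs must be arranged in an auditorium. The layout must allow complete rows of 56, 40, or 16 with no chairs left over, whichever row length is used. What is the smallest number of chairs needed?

The number of chairs must be a common multiple of 56, 40, and 16, so a multiple of their LCM.
56 = 2^3 × 7
40 = 2^3 × 5
16 = 2^4
LCM(56, 40, 16) = 2^4 × 5 × 7 = 560.
Smallest multiple of 560 that is ≥ 3494: ⌈3494/560⌉ × 560 = 7 × 560 = 3920.

3920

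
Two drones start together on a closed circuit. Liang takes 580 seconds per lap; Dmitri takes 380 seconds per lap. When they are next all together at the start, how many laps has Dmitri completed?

29 laps

The first common completion time is the LCM of the periods.
580 = 2^2 × 5 × 29
380 = 2^2 × 5 × 19
LCM(580, 380) = 2^2 × 5 × 19 × 29 = 11020.
Laps for period 380: 11020 / 380 = 29.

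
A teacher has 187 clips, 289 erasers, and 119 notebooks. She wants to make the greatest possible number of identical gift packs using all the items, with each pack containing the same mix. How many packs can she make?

The pack count must divide each quantity, so the greatest is gcd(187, 289, 119).
187 = 11 × 17
289 = 17^2
119 = 7 × 17
gcd(187, 289, 119) = 17.

17 packs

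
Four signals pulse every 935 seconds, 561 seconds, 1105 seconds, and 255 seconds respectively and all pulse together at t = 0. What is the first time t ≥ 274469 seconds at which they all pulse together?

Joint pulses occur at multiples of LCM(935, 561, 1105, 255).
935 = 5 × 11 × 17
561 = 3 × 11 × 17
1105 = 5 × 13 × 17
255 = 3 × 5 × 17
LCM(935, 561, 1105, 255) = 3 × 5 × 11 × 13 × 17 = 36465.
Smallest multiple of 36465 that is ≥ 274469: ⌈274469/36465⌉ × 36465 = 8 × 36465 = 291720.

291720 seconds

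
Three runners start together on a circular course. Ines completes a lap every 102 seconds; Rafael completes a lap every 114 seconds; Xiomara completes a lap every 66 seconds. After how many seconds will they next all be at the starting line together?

The first simultaneous occurrence is after LCM of the individual periods.
102 = 2 × 3 × 17
114 = 2 × 3 × 19
66 = 2 × 3 × 11
LCM(102, 114, 66) = 2 × 3 × 11 × 17 × 19 = 21318.

21318 seconds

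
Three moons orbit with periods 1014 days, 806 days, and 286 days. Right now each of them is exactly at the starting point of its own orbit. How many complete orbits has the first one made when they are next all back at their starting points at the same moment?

The first common completion time is the LCM of the periods.
1014 = 2 × 3 × 13^2
806 = 2 × 13 × 31
286 = 2 × 11 × 13
LCM(1014, 806, 286) = 2 × 3 × 11 × 13^2 × 31 = 345774.
Orbits for period 1014: 345774 / 1014 = 341.

341 orbits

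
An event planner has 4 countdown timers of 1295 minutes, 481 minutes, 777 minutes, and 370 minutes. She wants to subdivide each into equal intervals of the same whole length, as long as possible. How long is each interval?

37 minutes

The interval must divide each timer length; the longest such is the gcd.
1295 = 5 × 7 × 37
481 = 13 × 37
777 = 3 × 7 × 37
370 = 2 × 5 × 37
gcd(1295, 481, 777, 370) = 37.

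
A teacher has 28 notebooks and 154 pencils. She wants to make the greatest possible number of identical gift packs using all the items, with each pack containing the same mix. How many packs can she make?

By the Euclidean algorithm:
154 = 5 × 28 + 14
28 = 2 × 14 + 0
gcd(28, 154) = 14.

14 packs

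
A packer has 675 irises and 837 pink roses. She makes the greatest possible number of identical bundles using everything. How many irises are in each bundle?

25

Number of bundles = gcd(675, 837).
675 = 3^3 × 5^2
837 = 3^3 × 31
gcd(675, 837) = 3^3 = 27.
irises per bundle = 675 / 27 = 25.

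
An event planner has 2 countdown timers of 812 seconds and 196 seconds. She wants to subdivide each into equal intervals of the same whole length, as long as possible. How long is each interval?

28 seconds

The interval must divide each timer length; the longest such is the gcd.
812 = 2^2 × 7 × 29
196 = 2^2 × 7^2
gcd(812, 196) = 2^2 × 7 = 28.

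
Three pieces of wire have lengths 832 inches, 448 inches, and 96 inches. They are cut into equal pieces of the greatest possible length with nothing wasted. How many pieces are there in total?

43

Piece length = gcd(832, 448, 96).
832 = 2^6 × 13
448 = 2^6 × 7
96 = 2^5 × 3
gcd(832, 448, 96) = 2^5 = 32.
Total pieces = 832/32 + 448/32 + 96/32 = 26 + 14 + 3 = 43.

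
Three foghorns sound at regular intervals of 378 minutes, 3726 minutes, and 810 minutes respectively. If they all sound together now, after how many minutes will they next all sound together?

130410 minutes

They coincide at every common multiple of the periods; the first is the LCM.
378 = 2 × 3^3 × 7
3726 = 2 × 3^4 × 23
810 = 2 × 3^4 × 5
LCM(378, 3726, 810) = 2 × 3^4 × 5 × 7 × 23 = 130410.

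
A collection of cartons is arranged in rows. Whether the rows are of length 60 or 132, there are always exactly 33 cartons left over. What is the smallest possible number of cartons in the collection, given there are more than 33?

693

N − 33 must be a common multiple of 60 and 132.
60 = 2^2 × 3 × 5
132 = 2^2 × 3 × 11
LCM(60, 132) = 2^2 × 3 × 5 × 11 = 660.
Smallest N > 33 is LCM + 33 = 660 + 33 = 693.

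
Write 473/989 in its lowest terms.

11/23

473 = 11 × 43
989 = 23 × 43
gcd(473, 989) = 43.
Divide numerator and denominator by 43: 473/989 = 11/23.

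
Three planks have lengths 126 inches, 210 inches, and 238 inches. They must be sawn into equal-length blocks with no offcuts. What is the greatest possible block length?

14 inches

The block length must divide every plank, so the greatest is gcd(126, 210, 238).
126 = 2 × 3^2 × 7
210 = 2 × 3 × 5 × 7
238 = 2 × 7 × 17
gcd(126, 210, 238) = 2 × 7 = 14.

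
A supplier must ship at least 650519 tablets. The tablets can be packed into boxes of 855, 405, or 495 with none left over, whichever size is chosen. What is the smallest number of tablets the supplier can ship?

677160

The number of tablets must be a common multiple of 855, 405, and 495, so a multiple of their LCM.
855 = 3^2 × 5 × 19
405 = 3^4 × 5
495 = 3^2 × 5 × 11
LCM(855, 405, 495) = 3^4 × 5 × 11 × 19 = 84645.
Smallest multiple of 84645 that is ≥ 650519: ⌈650519/84645⌉ × 84645 = 8 × 84645 = 677160.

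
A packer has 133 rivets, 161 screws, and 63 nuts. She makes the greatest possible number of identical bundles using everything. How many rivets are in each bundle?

Number of bundles = gcd(133, 161, 63).
133 = 7 × 19
161 = 7 × 23
63 = 3^2 × 7
gcd(133, 161, 63) = 7.
rivets per bundle = 133 / 7 = 19.

19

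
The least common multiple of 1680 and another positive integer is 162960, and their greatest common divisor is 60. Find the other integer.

gcd × lcm = product of the two integers, so the other integer is (60 × 162960) / 1680 = 5820.

5820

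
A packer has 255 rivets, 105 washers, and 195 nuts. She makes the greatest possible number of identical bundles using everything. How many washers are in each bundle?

7

Number of bundles = gcd(255, 105, 195).
255 = 3 × 5 × 17
105 = 3 × 5 × 7
195 = 3 × 5 × 13
gcd(255, 105, 195) = 3 × 5 = 15.
washers per bundle = 105 / 15 = 7.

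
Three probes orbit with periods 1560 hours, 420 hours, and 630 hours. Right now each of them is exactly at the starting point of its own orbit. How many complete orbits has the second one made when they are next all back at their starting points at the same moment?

They are all back at their starting positions together after one LCM of the periods.
1560 = 2^3 × 3 × 5 × 13
420 = 2^2 × 3 × 5 × 7
630 = 2 × 3^2 × 5 × 7
LCM(1560, 420, 630) = 2^3 × 3^2 × 5 × 7 × 13 = 32760.
Orbits for period 420: 32760 / 420 = 78.

78 orbits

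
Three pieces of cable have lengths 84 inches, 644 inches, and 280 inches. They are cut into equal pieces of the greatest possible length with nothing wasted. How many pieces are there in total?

36

Piece length = gcd(84, 644, 280).
84 = 2^2 × 3 × 7
644 = 2^2 × 7 × 23
280 = 2^3 × 5 × 7
gcd(84, 644, 280) = 2^2 × 7 = 28.
Total pieces = 84/28 + 644/28 + 280/28 = 3 + 23 + 10 = 36.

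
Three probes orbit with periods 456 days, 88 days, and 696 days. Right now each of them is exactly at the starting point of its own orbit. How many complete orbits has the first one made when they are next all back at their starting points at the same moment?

All finish a whole number of cycles simultaneously at t = LCM of the periods.
456 = 2^3 × 3 × 19
88 = 2^3 × 11
696 = 2^3 × 3 × 29
LCM(456, 88, 696) = 2^3 × 3 × 11 × 19 × 29 = 145464.
Orbits for period 456: 145464 / 456 = 319.

319 orbits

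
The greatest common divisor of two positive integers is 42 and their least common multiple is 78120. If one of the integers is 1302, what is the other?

For two integers, gcd × lcm = product, so the other is (42 × 78120) / 1302 = 3281040 / 1302 = 2520.

2520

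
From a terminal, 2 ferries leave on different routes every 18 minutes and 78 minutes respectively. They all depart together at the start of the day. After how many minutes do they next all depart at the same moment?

They coincide at every common multiple of the periods; the first is the LCM.
18 = 2 × 3^2
78 = 2 × 3 × 13
LCM(18, 78) = 2 × 3^2 × 13 = 234.

234 minutes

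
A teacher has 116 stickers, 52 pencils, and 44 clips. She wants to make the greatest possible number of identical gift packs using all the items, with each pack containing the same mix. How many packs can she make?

The pack count must divide each quantity, so the greatest is gcd(116, 52, 44).
116 = 2^2 × 29
52 = 2^2 × 13
44 = 2^2 × 11
gcd(116, 52, 44) = 2^2 = 4.

4 packs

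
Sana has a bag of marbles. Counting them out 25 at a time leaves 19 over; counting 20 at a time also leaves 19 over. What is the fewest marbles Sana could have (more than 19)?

119

N − 19 must be a common multiple of 25 and 20.
25 = 5^2
20 = 2^2 × 5
LCM(25, 20) = 2^2 × 5^2 = 100.
Smallest N > 19 is LCM + 19 = 100 + 19 = 119.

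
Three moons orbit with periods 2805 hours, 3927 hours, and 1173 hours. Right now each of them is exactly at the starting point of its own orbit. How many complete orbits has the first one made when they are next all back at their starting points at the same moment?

All finish a whole number of cycles simultaneously at t = LCM of the periods.
2805 = 3 × 5 × 11 × 17
3927 = 3 × 7 × 11 × 17
1173 = 3 × 17 × 23
LCM(2805, 3927, 1173) = 3 × 5 × 7 × 11 × 17 × 23 = 451605.
Orbits for period 2805: 451605 / 2805 = 161.

161 orbits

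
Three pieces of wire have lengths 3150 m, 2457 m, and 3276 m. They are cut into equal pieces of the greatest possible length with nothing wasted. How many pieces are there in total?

141

Piece length = gcd(3150, 2457, 3276).
3150 = 2 × 3^2 × 5^2 × 7
2457 = 3^3 × 7 × 13
3276 = 2^2 × 3^2 × 7 × 13
gcd(3150, 2457, 3276) = 3^2 × 7 = 63.
Total pieces = 3150/63 + 2457/63 + 3276/63 = 50 + 39 + 52 = 141.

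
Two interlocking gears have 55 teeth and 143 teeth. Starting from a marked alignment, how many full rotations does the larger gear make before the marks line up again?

5 rotations

They are all back at their starting positions together after one LCM of the periods.
55 = 5 × 11
143 = 11 × 13
LCM(55, 143) = 5 × 11 × 13 = 715.
Rotations for period 143: 715 / 143 = 5.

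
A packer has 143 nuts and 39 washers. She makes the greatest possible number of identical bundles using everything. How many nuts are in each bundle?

11

Number of bundles = gcd(143, 39).
143 = 11 × 13
39 = 3 × 13
gcd(143, 39) = 13.
nuts per bundle = 143 / 13 = 11.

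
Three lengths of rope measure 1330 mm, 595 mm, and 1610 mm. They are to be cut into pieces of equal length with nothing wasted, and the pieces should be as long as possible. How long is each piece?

35 mm

The greatest length dividing all of 1330, 595, and 1610 is their gcd.
1330 = 2 × 5 × 7 × 19
595 = 5 × 7 × 17
1610 = 2 × 5 × 7 × 23
gcd(1330, 595, 1610) = 5 × 7 = 35.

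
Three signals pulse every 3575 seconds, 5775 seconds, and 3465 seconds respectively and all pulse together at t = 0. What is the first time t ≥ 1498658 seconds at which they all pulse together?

Joint pulses occur at multiples of LCM(3575, 5775, 3465).
3575 = 5^2 × 11 × 13
5775 = 3 × 5^2 × 7 × 11
3465 = 3^2 × 5 × 7 × 11
LCM(3575, 5775, 3465) = 3^2 × 5^2 × 7 × 11 × 13 = 225225.
Smallest multiple of 225225 that is ≥ 1498658: ⌈1498658/225225⌉ × 225225 = 7 × 225225 = 1576575.

1576575 seconds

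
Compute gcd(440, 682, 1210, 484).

440 = 2^3 × 5 × 11
682 = 2 × 11 × 31
1210 = 2 × 5 × 11^2
484 = 2^2 × 11^2
gcd(440, 682, 1210, 484) = 2 × 11 = 22.

22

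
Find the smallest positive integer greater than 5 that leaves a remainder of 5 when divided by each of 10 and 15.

35

N − 5 must be a common multiple of 10 and 15.
10 = 2 × 5
15 = 3 × 5
LCM(10, 15) = 2 × 3 × 5 = 30.
Smallest N > 5 is LCM + 5 = 30 + 5 = 35.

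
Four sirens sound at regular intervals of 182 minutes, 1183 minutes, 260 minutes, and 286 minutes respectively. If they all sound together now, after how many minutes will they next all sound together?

The first simultaneous occurrence is after LCM of the individual periods.
182 = 2 × 7 × 13
1183 = 7 × 13^2
260 = 2^2 × 5 × 13
286 = 2 × 11 × 13
LCM(182, 1183, 260, 286) = 2^2 × 5 × 7 × 11 × 13^2 = 260260.

260260 minutes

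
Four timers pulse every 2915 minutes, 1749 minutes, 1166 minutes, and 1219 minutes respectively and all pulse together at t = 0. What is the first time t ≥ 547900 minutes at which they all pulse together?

804540 minutes

Joint pulses occur at multiples of LCM(2915, 1749, 1166, 1219).
2915 = 5 × 11 × 53
1749 = 3 × 11 × 53
1166 = 2 × 11 × 53
1219 = 23 × 53
LCM(2915, 1749, 1166, 1219) = 2 × 3 × 5 × 11 × 23 × 53 = 402270.
Smallest multiple of 402270 that is ≥ 547900: ⌈547900/402270⌉ × 402270 = 2 × 402270 = 804540.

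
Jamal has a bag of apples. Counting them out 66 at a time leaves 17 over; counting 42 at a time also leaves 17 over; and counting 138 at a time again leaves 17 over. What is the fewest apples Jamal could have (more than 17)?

10643

N − 17 must be a common multiple of 66, 42, and 138.
66 = 2 × 3 × 11
42 = 2 × 3 × 7
138 = 2 × 3 × 23
LCM(66, 42, 138) = 2 × 3 × 7 × 11 × 23 = 10626.
Smallest N > 17 is LCM + 17 = 10626 + 17 = 10643.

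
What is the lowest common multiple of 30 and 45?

90

30 = 2 × 3 × 5
45 = 3^2 × 5
LCM(30, 45) = 2 × 3^2 × 5 = 90.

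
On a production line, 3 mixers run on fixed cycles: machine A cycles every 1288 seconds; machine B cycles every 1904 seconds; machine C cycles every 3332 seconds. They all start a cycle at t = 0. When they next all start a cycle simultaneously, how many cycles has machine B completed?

The first common completion time is the LCM of the periods.
1288 = 2^3 × 7 × 23
1904 = 2^4 × 7 × 17
3332 = 2^2 × 7^2 × 17
LCM(1288, 1904, 3332) = 2^4 × 7^2 × 17 × 23 = 306544.
Cycles for period 1904: 306544 / 1904 = 161.

161 cycles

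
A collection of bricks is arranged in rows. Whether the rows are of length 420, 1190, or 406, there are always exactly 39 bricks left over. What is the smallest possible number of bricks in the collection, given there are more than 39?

207099

N − 39 must be a common multiple of 420, 1190, and 406.
420 = 2^2 × 3 × 5 × 7
1190 = 2 × 5 × 7 × 17
406 = 2 × 7 × 29
LCM(420, 1190, 406) = 2^2 × 3 × 5 × 7 × 17 × 29 = 207060.
Smallest N > 39 is LCM + 39 = 207060 + 39 = 207099.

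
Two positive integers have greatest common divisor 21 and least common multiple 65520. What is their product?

For any two positive integers, gcd × lcm = product = 21 × 65520 = 1375920.

1375920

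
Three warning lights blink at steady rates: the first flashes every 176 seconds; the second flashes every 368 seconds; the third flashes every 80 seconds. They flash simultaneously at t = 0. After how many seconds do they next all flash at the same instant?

They coincide at every common multiple of the periods; the first is the LCM.
176 = 2^4 × 11
368 = 2^4 × 23
80 = 2^4 × 5
LCM(176, 368, 80) = 2^4 × 5 × 11 × 23 = 20240.

20240 seconds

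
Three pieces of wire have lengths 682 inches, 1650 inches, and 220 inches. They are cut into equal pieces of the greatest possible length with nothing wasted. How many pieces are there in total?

Piece length = gcd(682, 1650, 220).
682 = 2 × 11 × 31
1650 = 2 × 3 × 5^2 × 11
220 = 2^2 × 5 × 11
gcd(682, 1650, 220) = 2 × 11 = 22.
Total pieces = 682/22 + 1650/22 + 220/22 = 31 + 75 + 10 = 116.

116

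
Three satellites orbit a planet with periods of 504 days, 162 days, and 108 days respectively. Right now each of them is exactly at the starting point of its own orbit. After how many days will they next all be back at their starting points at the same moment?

4536 days

We need the least common multiple of the intervals.
504 = 2^3 × 3^2 × 7
162 = 2 × 3^4
108 = 2^2 × 3^3
LCM(504, 162, 108) = 2^3 × 3^4 × 7 = 4536.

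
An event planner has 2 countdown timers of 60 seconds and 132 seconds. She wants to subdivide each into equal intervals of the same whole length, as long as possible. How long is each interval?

The interval must divide each timer length; the longest such is the gcd.
60 = 2^2 × 3 × 5
132 = 2^2 × 3 × 11
gcd(60, 132) = 2^2 × 3 = 12.

12 seconds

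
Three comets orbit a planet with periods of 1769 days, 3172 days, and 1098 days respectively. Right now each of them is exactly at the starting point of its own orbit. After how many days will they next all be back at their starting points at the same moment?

827892 days

They coincide at every common multiple of the periods; the first is the LCM.
1769 = 29 × 61
3172 = 2^2 × 13 × 61
1098 = 2 × 3^2 × 61
LCM(1769, 3172, 1098) = 2^2 × 3^2 × 13 × 29 × 61 = 827892.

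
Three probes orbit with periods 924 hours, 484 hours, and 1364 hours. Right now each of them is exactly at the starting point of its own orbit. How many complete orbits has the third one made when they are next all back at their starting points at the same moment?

231 orbits

The first common completion time is the LCM of the periods.
924 = 2^2 × 3 × 7 × 11
484 = 2^2 × 11^2
1364 = 2^2 × 11 × 31
LCM(924, 484, 1364) = 2^2 × 3 × 7 × 11^2 × 31 = 315084.
Orbits for period 1364: 315084 / 1364 = 231.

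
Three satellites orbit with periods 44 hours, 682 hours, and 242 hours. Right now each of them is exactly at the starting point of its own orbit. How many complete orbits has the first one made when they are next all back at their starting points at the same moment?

The first common completion time is the LCM of the periods.
44 = 2^2 × 11
682 = 2 × 11 × 31
242 = 2 × 11^2
LCM(44, 682, 242) = 2^2 × 11^2 × 31 = 15004.
Orbits for period 44: 15004 / 44 = 341.

341 orbits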